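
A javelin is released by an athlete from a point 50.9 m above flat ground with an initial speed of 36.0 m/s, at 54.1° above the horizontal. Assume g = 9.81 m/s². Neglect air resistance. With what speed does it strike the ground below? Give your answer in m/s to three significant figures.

47.9 m/s

Components: vₓ = 36.00 cos 54.1° = 21.11 m/s, v_y0 = 36.00 sin 54.1° = 29.16 m/s.
The projectile lands when y = 50.9 + (29.16) t − ½·9.81·t² = 0. Positive root: t = (29.16 + √(29.16² + 2·9.81·50.9)) / 9.81 = (29.16 + 43.00) / 9.81 = 7.356 s.
Vertical velocity at impact: v_y = v_y0 − g t = 29.16 − 9.81 × 7.356 = −43.00 m/s.
Speed: |v| = √(vₓ² + v_y²) = √(21.11² + 43.00²) = 47.90 m/s.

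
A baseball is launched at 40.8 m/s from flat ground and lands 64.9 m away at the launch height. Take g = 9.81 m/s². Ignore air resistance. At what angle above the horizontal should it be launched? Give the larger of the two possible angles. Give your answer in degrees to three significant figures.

From R = (v₀²/g) sin 2θ: sin 2θ = 9.81 × 64.9 / 1664.6 = 0.3825.
2θ = 22.49° or 180° − 22.49° = 157.5°, so θ = 11.24° or 78.76°.
The larger angle is 78.76°.

78.8°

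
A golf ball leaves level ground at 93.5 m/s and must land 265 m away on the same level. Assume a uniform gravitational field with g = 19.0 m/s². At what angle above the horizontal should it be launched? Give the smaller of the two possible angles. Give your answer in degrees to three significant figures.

17.6°

Level-ground range R = v₀² sin(2θ)/g ⇒ sin(2θ) = gR/v₀² = 19.0 × 265 / 93.5² = 0.5759.
2θ = 35.17° or 180° − 35.17° = 144.8°, so θ = 17.58° or 72.42°.
The smaller angle is 17.58°.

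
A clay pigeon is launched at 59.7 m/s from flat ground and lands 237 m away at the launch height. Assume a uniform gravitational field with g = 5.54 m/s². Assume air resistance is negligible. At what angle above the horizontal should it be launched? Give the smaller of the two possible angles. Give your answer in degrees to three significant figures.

10.8°

Level-ground range R = v₀² sin(2θ)/g ⇒ sin(2θ) = gR/v₀² = 5.54 × 237 / 59.7² = 0.3684.
2θ = 21.62° or 180° − 21.62° = 158.4°, so θ = 10.81° or 79.19°.
The smaller angle is 10.81°.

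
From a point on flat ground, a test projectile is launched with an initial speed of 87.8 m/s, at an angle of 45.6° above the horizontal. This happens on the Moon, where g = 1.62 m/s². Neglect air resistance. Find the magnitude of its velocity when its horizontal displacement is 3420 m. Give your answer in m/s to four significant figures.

Resolve: vₓ = 87.80 cos 45.6° = 61.43 m/s and v_y0 = 87.80 sin 45.6° = 62.73 m/s.
x = vₓ t ⇒ t = 3420/61.43 = 55.67 s.
Vertical velocity there: v_y = v_y0 − g t = 62.73 − 1.62 × 55.67 = −27.46 m/s.
Speed: √(vₓ² + v_y²) = √(61.43² + 27.46²) = 67.29 m/s.

67.29 m/s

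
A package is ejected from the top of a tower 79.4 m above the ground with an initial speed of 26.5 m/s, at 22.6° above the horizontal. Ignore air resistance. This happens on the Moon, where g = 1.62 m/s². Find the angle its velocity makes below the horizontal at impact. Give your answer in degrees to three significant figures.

vₓ = 26.50 cos 22.6° = 24.47 m/s; v_y0 = 26.50 sin 22.6° = 10.18 m/s.
Vertical motion (up positive, ground at y = 0): 0.8100 t² − (10.18) t − 79.4 = 0, so t = (10.18 + √(10.18² + 2·1.62·79.4)) / 1.62 = (10.18 + 19.00) / 1.62 = 18.01 s.
At impact: v_y = v_y0 − g t = −19.00 m/s; vₓ = 24.47 m/s.
Angle below horizontal: arctan(|v_y|/vₓ) = arctan(19.00/24.47) = 37.83°.

37.8°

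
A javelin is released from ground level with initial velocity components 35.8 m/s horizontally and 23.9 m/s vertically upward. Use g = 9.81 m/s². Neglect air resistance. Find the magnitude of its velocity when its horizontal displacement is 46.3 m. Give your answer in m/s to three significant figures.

37.5 m/s

At x = 46.3 m, t = x/vₓ = 46.3/35.80 = 1.293 s.
Vertical velocity there: v_y = v_y0 − g t = 23.90 − 9.81 × 1.293 = 11.21 m/s.
Speed: √(vₓ² + v_y²) = √(35.80² + 11.21²) = 37.51 m/s.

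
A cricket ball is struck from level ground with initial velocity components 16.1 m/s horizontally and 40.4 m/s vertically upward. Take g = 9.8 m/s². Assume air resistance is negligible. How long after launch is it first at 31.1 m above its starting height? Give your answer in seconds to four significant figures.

Height y(t) = 40.40 t − 4.900 t² = 31.1 gives 4.900 t² − 40.40 t + 31.1 = 0.
t = [40.40 ± √(40.40² − 2·9.80·31.1)] / 9.80 = (40.40 ± 31.98) / 9.80, so t = 0.8594 s or t = 7.386 s.
The first (ascending) time is 0.8594 s.

0.8594 s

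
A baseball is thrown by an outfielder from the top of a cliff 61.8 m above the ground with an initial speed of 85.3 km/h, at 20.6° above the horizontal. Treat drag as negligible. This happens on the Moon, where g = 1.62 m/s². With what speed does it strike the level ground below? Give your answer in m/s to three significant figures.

27.6 m/s

Convert: 85.3 km/h = 85.3/3.6 = 23.69 m/s.
Horizontal component vₓ = 23.69 cos 20.6° = 22.18 m/s; vertical v_y0 = 23.69 sin 20.6° = 8.337 m/s.
With up positive and y = 0 at the ground: y(t) = 61.8 + (8.337) t − 0.8100 t². Setting y = 0 and taking the positive root: t = [8.337 + √(8.337² + 2·1.62·61.8)] / 1.62 = (8.337 + 16.42) / 1.62 = 15.28 s.
Vertical velocity at impact: v_y = v_y0 − g t = 8.337 − 1.62 × 15.28 = −16.42 m/s.
Speed: |v| = √(vₓ² + v_y²) = √(22.18² + 16.42²) = 27.60 m/s.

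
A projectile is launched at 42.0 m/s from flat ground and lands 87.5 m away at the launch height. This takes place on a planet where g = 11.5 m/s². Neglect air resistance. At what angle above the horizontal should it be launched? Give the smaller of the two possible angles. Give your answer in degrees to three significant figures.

From R = (v₀²/g) sin 2θ: sin 2θ = 11.5 × 87.5 / 1764.0 = 0.5704.
2θ = 34.78° or 180° − 34.78° = 145.2°, so θ = 17.39° or 72.61°.
The smaller angle is 17.39°.

17.4°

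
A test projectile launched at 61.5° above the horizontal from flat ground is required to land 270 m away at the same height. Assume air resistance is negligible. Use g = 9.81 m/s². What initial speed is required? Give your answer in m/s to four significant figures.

Level-ground range: R = v₀² sin(2θ)/g, so v₀ = √(gR / sin 2θ).
v₀ = √(9.81 × 270 / sin 123.0°) = √(2649 / 0.8387) = √3158.2 = 56.20 m/s.

56.20 m/s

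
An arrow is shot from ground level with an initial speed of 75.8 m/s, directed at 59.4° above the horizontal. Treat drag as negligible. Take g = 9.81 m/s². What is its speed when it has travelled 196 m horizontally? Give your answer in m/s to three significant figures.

41.5 m/s

Horizontal component vₓ = 75.80 cos 59.4° = 38.59 m/s; vertical v_y0 = 75.80 sin 59.4° = 65.24 m/s.
x = vₓ t ⇒ t = 196/38.59 = 5.080 s.
Vertical velocity there: v_y = v_y0 − g t = 65.24 − 9.81 × 5.080 = 15.41 m/s.
Speed: √(vₓ² + v_y²) = √(38.59² + 15.41²) = 41.55 m/s.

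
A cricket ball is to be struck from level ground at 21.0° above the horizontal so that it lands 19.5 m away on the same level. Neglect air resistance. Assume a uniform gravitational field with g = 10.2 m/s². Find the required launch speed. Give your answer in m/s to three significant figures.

17.2 m/s

On level ground R = v₀² sin 2θ / g ⇒ v₀ = √(gR / sin 2θ).
v₀ = √(10.2 × 19.5 / sin 42.00°) = √(198.9 / 0.6691) = √297.25 = 17.24 m/s.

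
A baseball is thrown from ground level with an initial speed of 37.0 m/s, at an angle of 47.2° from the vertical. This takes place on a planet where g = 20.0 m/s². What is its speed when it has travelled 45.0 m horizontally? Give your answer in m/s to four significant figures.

Horizontal component vₓ = 37.00 sin 47.2° = 27.15 m/s; vertical v_y0 = 37.00 cos 47.2° = 25.14 m/s.
At x = 45.0 m, t = x/vₓ = 45.0/27.15 = 1.658 s.
Vertical velocity there: v_y = v_y0 − g t = 25.14 − 20.0 × 1.658 = −8.012 m/s.
Speed: √(vₓ² + v_y²) = √(27.15² + 8.012²) = 28.31 m/s.

28.31 m/s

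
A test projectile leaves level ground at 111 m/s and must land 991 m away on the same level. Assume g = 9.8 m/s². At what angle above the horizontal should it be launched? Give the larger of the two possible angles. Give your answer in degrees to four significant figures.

63.99°

R = v₀² sin 2θ / g gives sin 2θ = gR/v₀² = 9.80·991/111² = 0.7882.
2θ = 52.02° or 180° − 52.02° = 128.0°, so θ = 26.01° or 63.99°.
The larger angle is 63.99°.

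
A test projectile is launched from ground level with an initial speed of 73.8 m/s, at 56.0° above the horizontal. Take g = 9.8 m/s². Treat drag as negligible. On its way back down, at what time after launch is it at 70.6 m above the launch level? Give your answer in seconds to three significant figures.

11.2 s

Components: vₓ = 73.80 cos 56.0° = 41.27 m/s, v_y0 = 73.80 sin 56.0° = 61.18 m/s.
Require v_y0 t − ½ g t² = 70.6, i.e. 4.900 t² − 61.18 t + 70.6 = 0.
t = [61.18 ± √(61.18² − 2·9.80·70.6)] / 9.80 = (61.18 ± 48.58) / 9.80, so t = 1.286 s or t = 11.20 s.
The descending-branch root is 11.20 s.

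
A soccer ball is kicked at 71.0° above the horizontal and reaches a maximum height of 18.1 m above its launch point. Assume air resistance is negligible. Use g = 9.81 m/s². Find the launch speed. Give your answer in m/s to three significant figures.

19.9 m/s

At the peak v_y = 0, so v_y0 = √(2gH) = √(2 × 9.81 × 18.1) = 18.84 m/s.
v_y0 = v₀ sin θ ⇒ v₀ = 18.84 / sin 71.0° = 19.93 m/s.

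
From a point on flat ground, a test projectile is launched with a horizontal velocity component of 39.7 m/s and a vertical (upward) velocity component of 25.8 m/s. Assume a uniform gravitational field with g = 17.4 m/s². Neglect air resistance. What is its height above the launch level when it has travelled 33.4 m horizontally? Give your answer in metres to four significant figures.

x = vₓ t ⇒ t = 33.4/39.70 = 0.8413 s.
Height: y = v_y0 t − ½ g t² = 25.80 × 0.8413 − 8.700 × 0.8413² = 21.71 − 6.158 = 15.55 m.

15.55 m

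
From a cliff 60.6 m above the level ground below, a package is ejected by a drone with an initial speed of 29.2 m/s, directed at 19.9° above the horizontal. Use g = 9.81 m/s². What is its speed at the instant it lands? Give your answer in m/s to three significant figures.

45.2 m/s

vₓ = 29.20 cos 19.9° = 27.46 m/s; v_y0 = 29.20 sin 19.9° = 9.939 m/s.
With up positive and y = 0 at the ground: y(t) = 60.6 + (9.939) t − 4.905 t². Setting y = 0 and taking the positive root: t = [9.939 + √(9.939² + 2·9.81·60.6)] / 9.81 = (9.939 + 35.89) / 9.81 = 4.671 s.
Vertical velocity at impact: v_y = v_y0 − g t = 9.939 − 9.81 × 4.671 = −35.89 m/s.
Speed: |v| = √(vₓ² + v_y²) = √(27.46² + 35.89²) = 45.18 m/s.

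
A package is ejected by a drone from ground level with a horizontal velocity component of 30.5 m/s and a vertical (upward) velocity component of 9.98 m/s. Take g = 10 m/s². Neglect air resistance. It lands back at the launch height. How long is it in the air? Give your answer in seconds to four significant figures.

Landing at launch height ⇒ T = 2 v_y0 / g = 2 × 9.980 / 10.0 = 1.996 s.

1.996 s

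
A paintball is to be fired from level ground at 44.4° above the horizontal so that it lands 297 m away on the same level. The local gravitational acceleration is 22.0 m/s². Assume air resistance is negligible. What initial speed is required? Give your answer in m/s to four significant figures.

80.84 m/s

From R = (v₀² / g) sin 2θ: v₀ = √(gR / sin 2θ).
v₀ = √(22.0 × 297 / sin 88.80°) = √(6534 / 0.9998) = √6535.4 = 80.84 m/s.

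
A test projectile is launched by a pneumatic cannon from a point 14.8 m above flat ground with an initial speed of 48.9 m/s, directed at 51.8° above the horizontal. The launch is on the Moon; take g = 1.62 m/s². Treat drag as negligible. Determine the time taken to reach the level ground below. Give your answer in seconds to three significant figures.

47.8 s

Horizontal component vₓ = 48.90 cos 51.8° = 30.24 m/s; vertical v_y0 = 48.90 sin 51.8° = 38.43 m/s.
Vertical motion (up positive, ground at y = 0): 0.8100 t² − (38.43) t − 14.8 = 0, so t = (38.43 + √(38.43² + 2·1.62·14.8)) / 1.62 = (38.43 + 39.05) / 1.62 = 47.82 s.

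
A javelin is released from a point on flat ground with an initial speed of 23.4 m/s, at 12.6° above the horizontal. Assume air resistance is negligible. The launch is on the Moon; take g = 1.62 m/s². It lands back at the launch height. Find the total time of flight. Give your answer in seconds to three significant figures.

Components: vₓ = 23.40 cos 12.6° = 22.84 m/s, v_y0 = 23.40 sin 12.6° = 5.105 m/s.
It returns to y = 0 when t = 2 v_y0 / g = 2(5.105)/1.62 = 6.302 s.

6.30 s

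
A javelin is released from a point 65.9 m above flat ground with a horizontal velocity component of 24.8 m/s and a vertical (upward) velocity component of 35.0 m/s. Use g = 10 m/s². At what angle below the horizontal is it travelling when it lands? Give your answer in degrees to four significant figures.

63.81°

Vertical motion (up positive, ground at y = 0): 5.000 t² − (35.00) t − 65.9 = 0, so t = (35.00 + √(35.00² + 2·10.0·65.9)) / 10.0 = (35.00 + 50.43) / 10.0 = 8.543 s.
At impact: v_y = v_y0 − g t = −50.43 m/s; vₓ = 24.80 m/s.
Angle below horizontal: arctan(|v_y|/vₓ) = arctan(50.43/24.80) = 63.81°.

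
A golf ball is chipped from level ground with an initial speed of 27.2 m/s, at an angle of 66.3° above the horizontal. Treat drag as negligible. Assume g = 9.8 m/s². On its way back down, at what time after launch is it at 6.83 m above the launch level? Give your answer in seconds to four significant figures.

vₓ = 27.20 cos 66.3° = 10.93 m/s; v_y0 = 27.20 sin 66.3° = 24.91 m/s.
Set y = v_y0 t − ½ g t² = 6.83: 4.900 t² − 24.91 t + 6.83 = 0.
Quadratic formula: t = (24.91 ± √486.44) / 9.80 = (24.91 ± 22.06) / 9.80 → t = 0.2909 s or 4.792 s.
The descending-branch root is 4.792 s.

4.792 s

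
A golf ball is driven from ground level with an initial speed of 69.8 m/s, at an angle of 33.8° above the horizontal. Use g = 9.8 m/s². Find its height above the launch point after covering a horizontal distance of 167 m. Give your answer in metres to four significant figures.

71.18 m

Horizontal component vₓ = 69.80 cos 33.8° = 58.00 m/s; vertical v_y0 = 69.80 sin 33.8° = 38.83 m/s.
Time to reach x = 167 m: t = x/vₓ = 167/58.00 = 2.879 s.
Height: y = v_y0 t − ½ g t² = 38.83 × 2.879 − 4.900 × 2.879² = 111.8 − 40.62 = 71.18 m.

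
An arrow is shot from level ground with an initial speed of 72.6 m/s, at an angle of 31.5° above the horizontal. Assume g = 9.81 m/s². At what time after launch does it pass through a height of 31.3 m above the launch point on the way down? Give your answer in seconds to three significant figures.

Horizontal component vₓ = 72.60 cos 31.5° = 61.90 m/s; vertical v_y0 = 72.60 sin 31.5° = 37.93 m/s.
Require v_y0 t − ½ g t² = 31.3, i.e. 4.905 t² − 37.93 t + 31.3 = 0.
t = [37.93 ± √(37.93² − 2·9.81·31.3)] / 9.81 = (37.93 ± 28.72) / 9.81, so t = 0.9392 s or t = 6.794 s.
The descending-branch root is 6.794 s.

6.79 s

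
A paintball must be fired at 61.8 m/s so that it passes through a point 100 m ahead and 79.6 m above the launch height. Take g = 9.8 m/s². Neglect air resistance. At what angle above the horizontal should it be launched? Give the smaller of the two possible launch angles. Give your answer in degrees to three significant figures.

Trajectory: y = x tanθ − g x² (1 + tan²θ)/(2v₀²). With x = 100, y = 79.6, v₀ = 61.8, g = 9.80:
12.83 tan²θ − 100 tanθ + (92.43) = 0.
tanθ = [100 ± √(100² − 4 × 12.83 × (92.43))] / (2 × 12.83) = (100 ± 72.50) / 25.66, giving tanθ = 1.072 or 6.723.
θ = 46.98° or 81.54°; the smaller is 46.98°.

47.0°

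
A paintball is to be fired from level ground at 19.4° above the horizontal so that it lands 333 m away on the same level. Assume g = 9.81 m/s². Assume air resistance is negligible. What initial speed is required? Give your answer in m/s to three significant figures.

From R = (v₀² / g) sin 2θ: v₀ = √(gR / sin 2θ).
v₀ = √(9.81 × 333 / sin 38.80°) = √(3267 / 0.6266) = √5213.4 = 72.20 m/s.

72.2 m/s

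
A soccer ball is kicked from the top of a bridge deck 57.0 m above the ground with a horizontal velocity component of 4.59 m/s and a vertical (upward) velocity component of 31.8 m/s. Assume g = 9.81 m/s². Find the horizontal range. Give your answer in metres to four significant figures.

Vertical motion (up positive, ground at y = 0): 4.905 t² − (31.80) t − 57.0 = 0, so t = (31.80 + √(31.80² + 2·9.81·57.0)) / 9.81 = (31.80 + 46.15) / 9.81 = 7.946 s.
Horizontal distance: R = vₓ t = 4.590 × 7.946 = 36.47 m.

36.47 m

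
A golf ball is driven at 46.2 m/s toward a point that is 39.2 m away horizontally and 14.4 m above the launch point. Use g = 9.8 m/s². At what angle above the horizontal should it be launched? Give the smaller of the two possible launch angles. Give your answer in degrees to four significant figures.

25.54°

Trajectory: y = x tanθ − g x² (1 + tan²θ)/(2v₀²). With x = 39.2, y = 14.4, v₀ = 46.2, g = 9.80:
3.528 tan²θ − 39.2 tanθ + (17.93) = 0.
tanθ = [39.2 ± √(39.2² − 4 × 3.528 × (17.93))] / (2 × 3.528) = (39.2 ± 35.83) / 7.055, giving tanθ = 0.4779 or 10.63.
θ = 25.54° or 84.63°; the smaller is 25.54°.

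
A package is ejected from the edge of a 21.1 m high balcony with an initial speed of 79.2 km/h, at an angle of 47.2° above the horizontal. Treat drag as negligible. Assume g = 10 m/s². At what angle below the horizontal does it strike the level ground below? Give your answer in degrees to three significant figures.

Convert: 79.2 km/h = 79.2/3.6 = 22.00 m/s.
vₓ = 22.00 cos 47.2° = 14.95 m/s; v_y0 = 22.00 sin 47.2° = 16.14 m/s.
Vertical motion (up positive, ground at y = 0): 5.000 t² − (16.14) t − 21.1 = 0, so t = (16.14 + √(16.14² + 2·10.0·21.1)) / 10.0 = (16.14 + 26.13) / 10.0 = 4.227 s.
At impact: v_y = v_y0 − g t = −26.13 m/s; vₓ = 14.95 m/s.
Angle below horizontal: arctan(|v_y|/vₓ) = arctan(26.13/14.95) = 60.22°.

60.2°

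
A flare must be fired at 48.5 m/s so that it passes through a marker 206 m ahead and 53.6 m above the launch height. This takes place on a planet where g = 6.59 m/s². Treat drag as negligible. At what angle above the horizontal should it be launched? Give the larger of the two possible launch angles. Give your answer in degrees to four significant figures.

Trajectory: y = x tanθ − g x² (1 + tan²θ)/(2v₀²). With x = 206, y = 53.6, v₀ = 48.5, g = 6.59:
59.44 tan²θ − 206 tanθ + (113.0) = 0.
tanθ = [206 ± √(206² − 4 × 59.44 × (113.0))] / (2 × 59.44) = (206 ± 124.7) / 118.9, giving tanθ = 0.6836 or 2.782.
θ = 34.36° or 70.23°; the larger is 70.23°.

70.23°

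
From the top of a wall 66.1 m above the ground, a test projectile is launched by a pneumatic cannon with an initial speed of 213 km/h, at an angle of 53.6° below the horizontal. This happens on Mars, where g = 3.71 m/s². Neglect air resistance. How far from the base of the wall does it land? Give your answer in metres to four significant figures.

Convert: 213 km/h = 213/3.6 = 59.17 m/s.
Components: vₓ = 59.17 cos 53.6° = 35.11 m/s, v_y0 = −47.62 m/s (downward).
The projectile lands when y = 66.1 + (−47.62) t − ½·3.71·t² = 0. Positive root: t = (−47.62 + √(47.62² + 2·3.71·66.1)) / 3.71 = (−47.62 + 52.52) / 3.71 = 1.320 s.
Horizontal distance: R = vₓ t = 35.11 × 1.320 = 46.35 m.

46.35 m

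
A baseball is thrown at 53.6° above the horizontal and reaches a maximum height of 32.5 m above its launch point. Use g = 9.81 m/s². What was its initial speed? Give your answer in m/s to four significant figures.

31.37 m/s

At the peak v_y = 0, so v_y0 = √(2gH) = √(2 × 9.81 × 32.5) = 25.25 m/s.
v_y0 = v₀ sin θ ⇒ v₀ = 25.25 / sin 53.6° = 31.37 m/s.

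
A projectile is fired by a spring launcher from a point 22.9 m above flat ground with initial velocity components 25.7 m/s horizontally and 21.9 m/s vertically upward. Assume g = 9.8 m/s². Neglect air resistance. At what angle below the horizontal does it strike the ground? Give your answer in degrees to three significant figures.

The projectile lands when y = 22.9 + (21.90) t − ½·9.80·t² = 0. Positive root: t = (21.90 + √(21.90² + 2·9.80·22.9)) / 9.80 = (21.90 + 30.47) / 9.80 = 5.344 s.
At impact: v_y = v_y0 − g t = −30.47 m/s; vₓ = 25.70 m/s.
Angle below horizontal: arctan(|v_y|/vₓ) = arctan(30.47/25.70) = 49.85°.

49.9°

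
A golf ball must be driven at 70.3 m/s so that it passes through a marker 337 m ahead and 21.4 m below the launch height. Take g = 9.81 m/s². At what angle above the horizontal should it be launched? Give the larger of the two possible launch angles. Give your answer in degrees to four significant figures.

Trajectory: y = x tanθ − g x² (1 + tan²θ)/(2v₀²). With x = 337, y = −21.4, v₀ = 70.3, g = 9.81:
112.7 tan²θ − 337 tanθ + (91.32) = 0.
tanθ = [337 ± √(337² − 4 × 112.7 × (91.32))] / (2 × 112.7) = (337 ± 269.1) / 225.4, giving tanθ = 0.3013 or 2.688.
θ = 16.77° or 69.60°; the larger is 69.60°.

69.60°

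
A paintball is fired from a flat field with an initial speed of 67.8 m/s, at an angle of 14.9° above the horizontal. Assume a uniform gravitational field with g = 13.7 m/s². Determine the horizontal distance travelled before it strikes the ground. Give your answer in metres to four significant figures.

166.8 m

Horizontal component vₓ = 67.80 cos 14.9° = 65.52 m/s; vertical v_y0 = 67.80 sin 14.9° = 17.43 m/s.
Flight time T = 2 v_y0 / g = 2.545 s.
Range: R = vₓ T = 65.52 × 2.545 = 166.8 m.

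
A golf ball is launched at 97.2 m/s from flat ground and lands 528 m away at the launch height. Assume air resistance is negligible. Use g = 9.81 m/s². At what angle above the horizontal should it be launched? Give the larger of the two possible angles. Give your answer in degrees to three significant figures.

R = v₀² sin 2θ / g gives sin 2θ = gR/v₀² = 9.81·528/97.2² = 0.5482.
2θ = 33.25° or 180° − 33.25° = 146.8°, so θ = 16.62° or 73.38°.
The larger angle is 73.38°.

73.4°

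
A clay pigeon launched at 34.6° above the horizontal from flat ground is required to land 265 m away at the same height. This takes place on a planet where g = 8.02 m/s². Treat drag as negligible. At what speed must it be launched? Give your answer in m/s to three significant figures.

47.7 m/s

On level ground R = v₀² sin 2θ / g ⇒ v₀ = √(gR / sin 2θ).
v₀ = √(8.02 × 265 / sin 69.20°) = √(2125 / 0.9348) = √2273.5 = 47.68 m/s.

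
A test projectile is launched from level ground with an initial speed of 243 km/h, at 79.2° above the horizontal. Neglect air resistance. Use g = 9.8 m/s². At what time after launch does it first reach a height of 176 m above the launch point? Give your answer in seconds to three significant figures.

Convert: 243 km/h = 243/3.6 = 67.50 m/s.
Components: vₓ = 67.50 cos 79.2° = 12.65 m/s, v_y0 = 67.50 sin 79.2° = 66.30 m/s.
Set y = v_y0 t − ½ g t² = 176: 4.900 t² − 66.30 t + 176 = 0.
t = [66.30 ± √(66.30² − 2·9.80·176)] / 9.80 = (66.30 ± 30.77) / 9.80, so t = 3.626 s or t = 9.905 s.
The first (ascending) time is 3.626 s.

3.63 s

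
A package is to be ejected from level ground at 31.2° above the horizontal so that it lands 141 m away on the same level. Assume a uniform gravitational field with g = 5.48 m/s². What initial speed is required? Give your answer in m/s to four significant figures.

On level ground R = v₀² sin 2θ / g ⇒ v₀ = √(gR / sin 2θ).
v₀ = √(5.48 × 141 / sin 62.40°) = √(772.7 / 0.8862) = √871.90 = 29.53 m/s.

29.53 m/s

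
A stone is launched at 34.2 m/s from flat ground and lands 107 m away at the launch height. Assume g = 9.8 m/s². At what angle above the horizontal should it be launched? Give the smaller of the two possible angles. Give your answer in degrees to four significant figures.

31.85°

From R = (v₀²/g) sin 2θ: sin 2θ = 9.80 × 107 / 1169.6 = 0.8965.
2θ = 63.70° or 180° − 63.70° = 116.3°, so θ = 31.85° or 58.15°.
The smaller angle is 31.85°.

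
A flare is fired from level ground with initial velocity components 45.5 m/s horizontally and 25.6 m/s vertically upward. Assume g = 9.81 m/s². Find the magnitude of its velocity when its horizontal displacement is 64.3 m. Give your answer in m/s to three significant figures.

x = vₓ t ⇒ t = 64.3/45.50 = 1.413 s.
Vertical velocity there: v_y = v_y0 − g t = 25.60 − 9.81 × 1.413 = 11.74 m/s.
Speed: √(vₓ² + v_y²) = √(45.50² + 11.74²) = 46.99 m/s.

47.0 m/s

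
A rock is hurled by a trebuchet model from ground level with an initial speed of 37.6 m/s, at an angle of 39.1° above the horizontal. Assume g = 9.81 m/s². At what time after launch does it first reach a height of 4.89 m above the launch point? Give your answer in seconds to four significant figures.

0.2158 s

Horizontal component vₓ = 37.60 cos 39.1° = 29.18 m/s; vertical v_y0 = 37.60 sin 39.1° = 23.71 m/s.
Require v_y0 t − ½ g t² = 4.89, i.e. 4.905 t² − 23.71 t + 4.89 = 0.
t = [23.71 ± √(23.71² − 2·9.81·4.89)] / 9.81 = (23.71 ± 21.60) / 9.81, so t = 0.2158 s or t = 4.619 s.
The first (ascending) time is 0.2158 s.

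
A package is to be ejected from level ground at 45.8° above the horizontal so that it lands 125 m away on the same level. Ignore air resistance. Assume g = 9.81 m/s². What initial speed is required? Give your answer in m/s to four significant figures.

35.02 m/s

Level-ground range: R = v₀² sin(2θ)/g, so v₀ = √(gR / sin 2θ).
v₀ = √(9.81 × 125 / sin 91.60°) = √(1226 / 0.9996) = √1226.7 = 35.02 m/s.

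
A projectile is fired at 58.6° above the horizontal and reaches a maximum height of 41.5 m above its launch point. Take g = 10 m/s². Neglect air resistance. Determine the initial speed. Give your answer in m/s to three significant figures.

33.8 m/s

At the peak v_y = 0, so v_y0 = √(2gH) = √(2 × 10.0 × 41.5) = 28.81 m/s.
v_y0 = v₀ sin θ ⇒ v₀ = 28.81 / sin 58.6° = 33.75 m/s.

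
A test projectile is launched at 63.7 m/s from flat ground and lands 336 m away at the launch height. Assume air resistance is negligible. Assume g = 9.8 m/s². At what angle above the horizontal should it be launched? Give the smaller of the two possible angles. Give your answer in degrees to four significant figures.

R = v₀² sin 2θ / g gives sin 2θ = gR/v₀² = 9.80·336/63.7² = 0.8115.
2θ = 54.24° or 180° − 54.24° = 125.8°, so θ = 27.12° or 62.88°.
The smaller angle is 27.12°.

27.12°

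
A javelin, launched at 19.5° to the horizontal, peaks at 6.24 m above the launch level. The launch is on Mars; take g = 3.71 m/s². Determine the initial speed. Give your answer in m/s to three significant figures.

At the peak v_y = 0, so v_y0 = √(2gH) = √(2 × 3.71 × 6.24) = 6.804 m/s.
v_y0 = v₀ sin θ ⇒ v₀ = 6.804 / sin 19.5° = 20.38 m/s.

20.4 m/s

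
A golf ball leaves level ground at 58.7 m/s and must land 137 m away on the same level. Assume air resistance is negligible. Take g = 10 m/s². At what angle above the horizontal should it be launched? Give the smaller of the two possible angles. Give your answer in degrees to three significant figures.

Level-ground range R = v₀² sin(2θ)/g ⇒ sin(2θ) = gR/v₀² = 10.0 × 137 / 58.7² = 0.3976.
2θ = 23.43° or 180° − 23.43° = 156.6°, so θ = 11.71° or 78.29°.
The smaller angle is 11.71°.

11.7°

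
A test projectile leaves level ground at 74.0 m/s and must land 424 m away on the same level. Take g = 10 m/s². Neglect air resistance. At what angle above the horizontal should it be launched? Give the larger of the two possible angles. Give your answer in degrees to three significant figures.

64.6°

Level-ground range R = v₀² sin(2θ)/g ⇒ sin(2θ) = gR/v₀² = 10.0 × 424 / 74.0² = 0.7743.
2θ = 50.74° or 180° − 50.74° = 129.3°, so θ = 25.37° or 64.63°.
The larger angle is 64.63°.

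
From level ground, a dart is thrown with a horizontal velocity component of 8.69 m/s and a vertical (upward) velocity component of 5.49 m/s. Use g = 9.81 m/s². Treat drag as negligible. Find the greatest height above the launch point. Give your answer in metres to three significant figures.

1.54 m

Peak height H = v_y0² / (2g) = 30.140 / 19.62 = 1.536 m.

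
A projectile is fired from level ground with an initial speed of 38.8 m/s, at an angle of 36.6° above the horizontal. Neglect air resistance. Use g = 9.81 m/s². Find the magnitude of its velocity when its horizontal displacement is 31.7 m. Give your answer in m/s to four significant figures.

Components: vₓ = 38.80 cos 36.6° = 31.15 m/s, v_y0 = 38.80 sin 36.6° = 23.13 m/s.
Time to reach x = 31.7 m: t = x/vₓ = 31.7/31.15 = 1.018 s.
Vertical velocity there: v_y = v_y0 − g t = 23.13 − 9.81 × 1.018 = 13.15 m/s.
Speed: √(vₓ² + v_y²) = √(31.15² + 13.15²) = 33.81 m/s.

33.81 m/s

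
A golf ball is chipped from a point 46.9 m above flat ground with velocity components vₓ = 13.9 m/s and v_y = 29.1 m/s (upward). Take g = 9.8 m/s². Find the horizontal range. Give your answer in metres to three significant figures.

With up positive and y = 0 at the ground: y(t) = 46.9 + (29.10) t − 4.900 t². Setting y = 0 and taking the positive root: t = [29.10 + √(29.10² + 2·9.80·46.9)] / 9.80 = (29.10 + 42.02) / 9.80 = 7.258 s.
Horizontal distance: R = vₓ t = 13.90 × 7.258 = 100.9 m.

101 m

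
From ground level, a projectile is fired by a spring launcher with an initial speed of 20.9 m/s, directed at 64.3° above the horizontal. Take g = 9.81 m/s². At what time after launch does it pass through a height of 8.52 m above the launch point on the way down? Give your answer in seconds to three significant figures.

Horizontal component vₓ = 20.90 cos 64.3° = 9.063 m/s; vertical v_y0 = 20.90 sin 64.3° = 18.83 m/s.
Set y = v_y0 t − ½ g t² = 8.52: 4.905 t² − 18.83 t + 8.52 = 0.
Quadratic formula: t = (18.83 ± √187.50) / 9.81 = (18.83 ± 13.69) / 9.81 → t = 0.5239 s or 3.316 s.
The descending-branch root is 3.316 s.

3.32 s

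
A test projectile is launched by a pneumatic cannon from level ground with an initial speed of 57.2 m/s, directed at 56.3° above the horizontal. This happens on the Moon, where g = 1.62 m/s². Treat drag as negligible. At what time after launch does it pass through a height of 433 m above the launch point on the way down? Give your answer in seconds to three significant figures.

47.5 s

Horizontal component vₓ = 57.20 cos 56.3° = 31.74 m/s; vertical v_y0 = 57.20 sin 56.3° = 47.59 m/s.
Require v_y0 t − ½ g t² = 433, i.e. 0.8100 t² − 47.59 t + 433 = 0.
t = [47.59 ± √(47.59² − 2·1.62·433)] / 1.62 = (47.59 ± 29.35) / 1.62, so t = 11.26 s or t = 47.50 s.
The descending-branch root is 47.50 s.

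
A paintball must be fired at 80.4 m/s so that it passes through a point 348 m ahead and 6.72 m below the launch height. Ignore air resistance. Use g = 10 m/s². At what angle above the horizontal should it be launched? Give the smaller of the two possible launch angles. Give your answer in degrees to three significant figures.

Trajectory: y = x tanθ − g x² (1 + tan²θ)/(2v₀²). With x = 348, y = −6.72, v₀ = 80.4, g = 10.0:
93.67 tan²θ − 348 tanθ + (86.95) = 0.
tanθ = [348 ± √(348² − 4 × 93.67 × (86.95))] / (2 × 93.67) = (348 ± 297.5) / 187.3, giving tanθ = 0.2694 or 3.446.
θ = 15.08° or 73.82°; the smaller is 15.08°.

15.1°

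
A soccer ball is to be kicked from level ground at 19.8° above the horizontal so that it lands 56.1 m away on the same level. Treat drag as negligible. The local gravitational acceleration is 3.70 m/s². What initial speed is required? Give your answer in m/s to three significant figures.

18.0 m/s

On level ground R = v₀² sin 2θ / g ⇒ v₀ = √(gR / sin 2θ).
v₀ = √(3.70 × 56.1 / sin 39.60°) = √(207.6 / 0.6374) = √325.64 = 18.05 m/s.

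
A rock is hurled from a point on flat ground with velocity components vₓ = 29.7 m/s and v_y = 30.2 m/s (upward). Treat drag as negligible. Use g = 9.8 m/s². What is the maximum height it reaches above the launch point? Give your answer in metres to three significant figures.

Peak height H = v_y0² / (2g) = 912.04 / 19.60 = 46.53 m.

46.5 m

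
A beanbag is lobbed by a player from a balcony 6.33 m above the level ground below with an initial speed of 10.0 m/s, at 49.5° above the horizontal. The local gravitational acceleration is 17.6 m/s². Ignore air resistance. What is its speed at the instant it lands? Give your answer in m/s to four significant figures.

Resolve: vₓ = 10.00 cos 49.5° = 6.494 m/s and v_y0 = 10.00 sin 49.5° = 7.604 m/s.
Vertical motion (up positive, ground at y = 0): 8.800 t² − (7.604) t − 6.33 = 0, so t = (7.604 + √(7.604² + 2·17.6·6.33)) / 17.6 = (7.604 + 16.75) / 17.6 = 1.384 s.
Vertical velocity at impact: v_y = v_y0 − g t = 7.604 − 17.6 × 1.384 = −16.75 m/s.
Speed: |v| = √(vₓ² + v_y²) = √(6.494² + 16.75²) = 17.97 m/s.

17.97 m/s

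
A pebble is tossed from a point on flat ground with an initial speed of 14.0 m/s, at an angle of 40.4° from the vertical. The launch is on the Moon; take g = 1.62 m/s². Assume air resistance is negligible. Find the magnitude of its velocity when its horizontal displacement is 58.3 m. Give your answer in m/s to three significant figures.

Horizontal component vₓ = 14.00 sin 40.4° = 9.074 m/s; vertical v_y0 = 14.00 cos 40.4° = 10.66 m/s.
x = vₓ t ⇒ t = 58.3/9.074 = 6.425 s.
Vertical velocity there: v_y = v_y0 − g t = 10.66 − 1.62 × 6.425 = 0.2527 m/s.
Speed: √(vₓ² + v_y²) = √(9.074² + 0.2527²) = 9.077 m/s.

9.08 m/s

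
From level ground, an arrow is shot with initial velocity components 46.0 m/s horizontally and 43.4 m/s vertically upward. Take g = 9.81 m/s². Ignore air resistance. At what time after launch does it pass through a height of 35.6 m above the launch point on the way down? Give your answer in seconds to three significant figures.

Require v_y0 t − ½ g t² = 35.6, i.e. 4.905 t² − 43.40 t + 35.6 = 0.
t = [43.40 ± √(43.40² − 2·9.81·35.6)] / 9.81 = (43.40 ± 34.43) / 9.81, so t = 0.9149 s or t = 7.933 s.
The descending-branch root is 7.933 s.

7.93 s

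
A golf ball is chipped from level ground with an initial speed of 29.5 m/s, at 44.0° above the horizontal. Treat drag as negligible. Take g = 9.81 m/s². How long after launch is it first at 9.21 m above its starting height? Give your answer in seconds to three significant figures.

vₓ = 29.50 cos 44.0° = 21.22 m/s; v_y0 = 29.50 sin 44.0° = 20.49 m/s.
Height y(t) = 20.49 t − 4.905 t² = 9.21 gives 4.905 t² − 20.49 t + 9.21 = 0.
Quadratic formula: t = (20.49 ± √239.24) / 9.81 = (20.49 ± 15.47) / 9.81 → t = 0.5122 s or 3.666 s.
The first (ascending) time is 0.5122 s.

0.512 s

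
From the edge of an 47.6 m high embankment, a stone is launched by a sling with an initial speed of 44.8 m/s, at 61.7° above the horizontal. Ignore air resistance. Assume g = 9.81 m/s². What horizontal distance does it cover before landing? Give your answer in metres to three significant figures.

Resolve: vₓ = 44.80 cos 61.7° = 21.24 m/s and v_y0 = 44.80 sin 61.7° = 39.45 m/s.
With up positive and y = 0 at the ground: y(t) = 47.6 + (39.45) t − 4.905 t². Setting y = 0 and taking the positive root: t = [39.45 + √(39.45² + 2·9.81·47.6)] / 9.81 = (39.45 + 49.90) / 9.81 = 9.107 s.
Horizontal distance: R = vₓ t = 21.24 × 9.107 = 193.4 m.

193 m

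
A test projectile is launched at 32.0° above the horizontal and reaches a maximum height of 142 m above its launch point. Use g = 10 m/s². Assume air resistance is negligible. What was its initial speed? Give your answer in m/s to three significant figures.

At the peak v_y = 0, so v_y0 = √(2gH) = √(2 × 10.0 × 142) = 53.29 m/s.
v_y0 = v₀ sin θ ⇒ v₀ = 53.29 / sin 32.0° = 100.6 m/s.

101 m/s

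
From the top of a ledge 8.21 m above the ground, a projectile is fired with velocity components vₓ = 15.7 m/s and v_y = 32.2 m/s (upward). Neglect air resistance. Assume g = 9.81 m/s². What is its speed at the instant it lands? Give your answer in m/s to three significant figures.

With up positive and y = 0 at the ground: y(t) = 8.21 + (32.20) t − 4.905 t². Setting y = 0 and taking the positive root: t = [32.20 + √(32.20² + 2·9.81·8.21)] / 9.81 = (32.20 + 34.61) / 9.81 = 6.810 s.
Vertical velocity at impact: v_y = v_y0 − g t = 32.20 − 9.81 × 6.810 = −34.61 m/s.
Speed: |v| = √(vₓ² + v_y²) = √(15.70² + 34.61²) = 38.01 m/s.

38.0 m/s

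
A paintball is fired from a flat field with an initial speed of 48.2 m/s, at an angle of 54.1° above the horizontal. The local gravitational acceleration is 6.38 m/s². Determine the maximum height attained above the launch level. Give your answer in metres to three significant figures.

119 m

Components: vₓ = 48.20 cos 54.1° = 28.26 m/s, v_y0 = 48.20 sin 54.1° = 39.04 m/s.
At the apex v_y = 0, so H = v_y0²/(2g) = 39.04²/12.76 = 119.5 m.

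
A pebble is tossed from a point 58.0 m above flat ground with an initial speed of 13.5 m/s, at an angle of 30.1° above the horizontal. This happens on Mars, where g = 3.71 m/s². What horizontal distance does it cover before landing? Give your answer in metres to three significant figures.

90.0 m

Components: vₓ = 13.50 cos 30.1° = 11.68 m/s, v_y0 = 13.50 sin 30.1° = 6.770 m/s.
The projectile lands when y = 58.0 + (6.770) t − ½·3.71·t² = 0. Positive root: t = (6.770 + √(6.770² + 2·3.71·58.0)) / 3.71 = (6.770 + 21.82) / 3.71 = 7.707 s.
Horizontal distance: R = vₓ t = 11.68 × 7.707 = 90.01 m.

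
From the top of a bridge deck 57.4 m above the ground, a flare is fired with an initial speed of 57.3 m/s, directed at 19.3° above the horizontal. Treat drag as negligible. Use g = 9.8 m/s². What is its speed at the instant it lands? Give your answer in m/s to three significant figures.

66.4 m/s

Components: vₓ = 57.30 cos 19.3° = 54.08 m/s, v_y0 = 57.30 sin 19.3° = 18.94 m/s.
The projectile lands when y = 57.4 + (18.94) t − ½·9.80·t² = 0. Positive root: t = (18.94 + √(18.94² + 2·9.80·57.4)) / 9.80 = (18.94 + 38.52) / 9.80 = 5.863 s.
Vertical velocity at impact: v_y = v_y0 − g t = 18.94 − 9.80 × 5.863 = −38.52 m/s.
Speed: |v| = √(vₓ² + v_y²) = √(54.08² + 38.52²) = 66.40 m/s.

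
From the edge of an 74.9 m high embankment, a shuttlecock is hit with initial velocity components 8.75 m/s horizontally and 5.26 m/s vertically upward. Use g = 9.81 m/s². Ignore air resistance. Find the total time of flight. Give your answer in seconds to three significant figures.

With up positive and y = 0 at the ground: y(t) = 74.9 + (5.260) t − 4.905 t². Setting y = 0 and taking the positive root: t = [5.260 + √(5.260² + 2·9.81·74.9)] / 9.81 = (5.260 + 38.69) / 9.81 = 4.481 s.

4.48 s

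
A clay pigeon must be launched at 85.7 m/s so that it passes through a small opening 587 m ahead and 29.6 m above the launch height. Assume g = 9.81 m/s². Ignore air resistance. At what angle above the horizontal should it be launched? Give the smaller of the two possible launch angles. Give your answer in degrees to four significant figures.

29.67°

Trajectory: y = x tanθ − g x² (1 + tan²θ)/(2v₀²). With x = 587, y = 29.6, v₀ = 85.7, g = 9.81:
230.1 tan²θ − 587 tanθ + (259.7) = 0.
tanθ = [587 ± √(587² − 4 × 230.1 × (259.7))] / (2 × 230.1) = (587 ± 324.8) / 460.2, giving tanθ = 0.5697 or 1.981.
θ = 29.67° or 63.22°; the smaller is 29.67°.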